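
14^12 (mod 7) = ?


14^1 mod 7 = 0
14^2 mod 7 = 0
14^3 mod 7 = 0
14^4 mod 7 = 0
14^5 mod 7 = 0
14^6 mod 7 = 0
14^7 mod 7 = 0
14^8 mod 7 = 0
14^9 mod 7 = 0
14^10 mod 7 = 0
14^11 mod 7 = 0
14^12 mod 7 = 0


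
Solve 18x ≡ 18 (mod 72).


GCD(18, 72) = 18 divides 18
Divide: 1x ≡ 1 (mod 4)
x ≡ 1 (mod 4)


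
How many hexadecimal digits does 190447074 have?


190447074 in base 16 = B59FDE2
Number of digits = 7

7 digits (base 16)


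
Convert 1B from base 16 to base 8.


1B (base 16) = 27 (decimal)
27 (decimal) = 33 (base 8)


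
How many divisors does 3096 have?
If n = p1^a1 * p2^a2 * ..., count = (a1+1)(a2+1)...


3096 = 2^3 × 3^2 × 43^1
d(3096) = (3+1) × (2+1) × (1+1) = 24

24 divisors


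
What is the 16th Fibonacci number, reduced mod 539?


F(k) mod 539 for k=1..16:
1, 1, 2, 3, 5, 8, 13, 21, 34, 55, 89, 144, 233, 377, 71, 448
F(16) mod 539 = 448


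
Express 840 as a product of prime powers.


840 / 2 = 420
420 / 2 = 210
210 / 2 = 105
105 / 3 = 35
35 / 5 = 7
7 / 7 = 1
840 = 2^3 × 3 × 5 × 7


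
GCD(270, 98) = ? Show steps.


270 = 2 * 98 + 74
98 = 1 * 74 + 24
74 = 3 * 24 + 2
24 = 12 * 2 + 0
GCD = 2


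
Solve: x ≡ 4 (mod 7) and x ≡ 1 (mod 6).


M = 7*6 = 42
M1 = M/7 = 6, M2 = M/6 = 7
M1^(-1) mod 7 = 6, M2^(-1) mod 6 = 1
x = 4*6*6 + 1*7*1 = 151
151 mod 42 = 25
Check: 25 mod 7 = 4 ✓, 25 mod 6 = 1 ✓

x ≡ 25 (mod 42)


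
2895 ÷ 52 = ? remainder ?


2895 = 52 * 55 + 35
Check: 2860 + 35 = 2895

q = 55, r = 35


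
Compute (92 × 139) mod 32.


92 × 139 = 12788
12788 mod 32 = 20


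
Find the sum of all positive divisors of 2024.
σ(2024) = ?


Divisors of 2024: 1, 2, 4, 8, 11, 22, 23, 44, 46, 88, 92, 184, 253, 506, 1012, 2024
Sum = 1 + 2 + 4 + 8 + 11 + 22 + 23 + 44 + 46 + 88 + 92 + 184 + 253 + 506 + 1012 + 2024 = 4320

σ(2024) = 4320


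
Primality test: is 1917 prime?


1917 / 3 = 639 (exact division)
1917 is NOT prime.

No, 1917 is not prime


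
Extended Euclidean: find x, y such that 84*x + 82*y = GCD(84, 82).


Tabular extended Euclidean (each row: r = 84*s + 82*t):
r=84, s=1, t=0
r=82, s=0, t=1
q=1: r=2, s=1, t=-1   [84*(1) + 82*(-1) = 2]
q=41: r=0, s=-41, t=42   [84*(-41) + 82*(42) = 0]
GCD = 2; from the row with r=2: x=1, y=-1
Check: 84*(1) + 82*(-1) = 84 - 82 = 2

GCD = 2, x = 1, y = -1


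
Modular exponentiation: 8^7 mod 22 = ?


8^1 mod 22 = 8
8^2 mod 22 = 20
8^3 mod 22 = 6
8^4 mod 22 = 4
8^5 mod 22 = 10
8^6 mod 22 = 14
8^7 mod 22 = 2


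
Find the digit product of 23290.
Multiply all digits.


2 × 3 × 2 × 9 × 0 = 0


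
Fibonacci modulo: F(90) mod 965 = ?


F(k) mod 965 for k=1..90:
1, 1, 2, 3, 5, 8, 13, 21, 34, 55, 89, 144, 233, 377, 610, 22, 632, 654, 321, 10, 331, 341, 672, 48, 720, 768, 523, 326, 849, 210, 94, 304, 398, 702, 135, 837, 7, 844, 851, 730, 616, 381, 32, 413, 445, 858, 338, 231, 569, 800, 404, 239, 643, 882, 560, 477, 72, 549, 621, 205, 826, 66, 892, 958, 885, 878, 798, 711, 544, 290, 834, 159, 28, 187, 215, 402, 617, 54, 671, 725, 431, 191, 622, 813, 470, 318, 788, 141, 929, 105
F(90) mod 965 = 105


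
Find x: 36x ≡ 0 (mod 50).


GCD(36, 50) = 2 divides 0
Divide: 18x ≡ 0 (mod 25)
x ≡ 0 (mod 25)


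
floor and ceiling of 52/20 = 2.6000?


52/20 = 2.6000
floor = 2
ceil = 3

floor = 2, ceil = 3


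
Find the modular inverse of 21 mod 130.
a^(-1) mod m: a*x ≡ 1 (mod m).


Use the extended Euclidean algorithm on (130, 21); each row r = 130*s + 21*t:
r=130, s=1, t=0
r=21, s=0, t=1
q=6: r=4, s=1, t=-6   [130*(1) + 21*(-6) = 4]
q=5: r=1, s=-5, t=31   [130*(-5) + 21*(31) = 1]
q=4: r=0, s=21, t=-130   [130*(21) + 21*(-130) = 0]
GCD = 1 with t = 31, so 21*(31) ≡ 1 (mod 130)
Inverse = 31 mod 130 = 31
Check: 21 * 31 = 651 ≡ 1 (mod 130)

21^(-1) ≡ 31 (mod 130)


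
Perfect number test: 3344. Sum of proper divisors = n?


Proper divisors of 3344: 1, 2, 4, 8, 11, 16, 19, 22, 38, 44, 76, 88, 152, 176, 209, 304, 418, 836, 1672
Sum = 1 + 2 + 4 + 8 + 11 + 16 + 19 + 22 + 38 + 44 + 76 + 88 + 152 + 176 + 209 + 304 + 418 + 836 + 1672 = 4096

No, 3344 is not perfect (4096 ≠ 3344)


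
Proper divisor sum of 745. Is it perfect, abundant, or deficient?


Proper divisors: 1, 5, 149
Sum = 1 + 5 + 149 = 155
155 < 745 → deficient

s(745) = 155 (deficient)


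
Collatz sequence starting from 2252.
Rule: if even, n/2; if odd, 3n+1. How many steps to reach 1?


2252 → 1126 → 563 → 1690 → 845 → 2536 → 1268 → 634 → 317 → 952 → 476 → 238 → 119 → 358 → 179 → 538 → 269 → 808 → 404 → 202 → 101 → 304 → 152 → 76 → 38 → 19 → 58 → 29 → 88 → 44 → 22 → 11 → 34 → 17 → 52 → 26 → 13 → 40 → 20 → 10 → 5 → 16 → 8 → 4 → 2 → 1
Total steps = 45

45 steps


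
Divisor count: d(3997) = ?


3997 = 7^1 × 571^1
d(3997) = (1+1) × (1+1) = 4

4 divisors


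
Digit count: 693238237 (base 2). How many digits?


693238237 in base 2 = 101001010100011111100111011101
Number of digits = 30

30 digits (base 2)


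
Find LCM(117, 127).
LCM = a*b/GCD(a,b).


GCD(117, 127) = 1
LCM = 117*127/1 = 14859/1 = 14859

LCM = 14859


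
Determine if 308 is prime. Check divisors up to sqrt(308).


308 / 2 = 154 (exact division)
308 is NOT prime.

No, 308 is not prime


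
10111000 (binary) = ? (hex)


10111000 (base 2) = 184 (decimal)
184 (decimal) = B8 (base 16)


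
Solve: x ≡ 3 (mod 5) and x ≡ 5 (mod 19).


M = 5*19 = 95
M1 = M/5 = 19, M2 = M/19 = 5
M1^(-1) mod 5 = 4, M2^(-1) mod 19 = 4
x = 3*19*4 + 5*5*4 = 328
328 mod 95 = 43
Check: 43 mod 5 = 3 ✓, 43 mod 19 = 5 ✓

x ≡ 43 (mod 95)


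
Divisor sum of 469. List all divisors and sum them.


Divisors of 469: 1, 7, 67, 469
Sum = 1 + 7 + 67 + 469 = 544

σ(469) = 544


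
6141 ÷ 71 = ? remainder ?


6141 = 71 * 86 + 35
Check: 6106 + 35 = 6141

q = 86, r = 35


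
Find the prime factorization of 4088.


4088 / 2 = 2044
2044 / 2 = 1022
1022 / 2 = 511
511 / 7 = 73
73 / 73 = 1
4088 = 2^3 × 7 × 73


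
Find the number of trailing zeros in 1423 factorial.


floor(1423/5) = 284
floor(1423/25) = 56
floor(1423/125) = 11
floor(1423/625) = 2
Total = 353

353 trailing zeros


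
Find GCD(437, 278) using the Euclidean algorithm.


437 = 1 * 278 + 159
278 = 1 * 159 + 119
159 = 1 * 119 + 40
119 = 2 * 40 + 39
40 = 1 * 39 + 1
39 = 39 * 1 + 0
GCD = 1


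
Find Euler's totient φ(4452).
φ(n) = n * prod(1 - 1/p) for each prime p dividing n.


4452 = 2^2 × 3 × 7 × 53
Prime factors: 2, 3, 7, 53
φ(4452) = 4452 × (1-1/2) × (1-1/3) × (1-1/7) × (1-1/53)
= 4452 × 1/2 × 2/3 × 6/7 × 52/53 = 1248

φ(4452) = 1248


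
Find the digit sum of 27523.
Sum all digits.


2 + 7 + 5 + 2 + 3 = 19


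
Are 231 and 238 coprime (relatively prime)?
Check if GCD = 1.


Euclidean algorithm:
238 = 1 * 231 + 7
231 = 33 * 7 + 0
GCD(231, 238) = 7

No, not coprime (GCD = 7)


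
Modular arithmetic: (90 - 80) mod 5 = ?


90 - 80 = 10
10 mod 5 = 0


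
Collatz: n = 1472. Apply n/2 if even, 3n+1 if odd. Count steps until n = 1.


1472 → 736 → 368 → 184 → 92 → 46 → 23 → 70 → 35 → 106 → 53 → 160 → 80 → 40 → 20 → 10 → 5 → 16 → 8 → 4 → 2 → 1
Total steps = 21

21 steps


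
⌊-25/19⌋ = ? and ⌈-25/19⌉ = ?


-25/19 = -1.3158
floor = -2
ceil = -1

floor = -2, ceil = -1


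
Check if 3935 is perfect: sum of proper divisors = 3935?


Proper divisors of 3935: 1, 5, 787
Sum = 1 + 5 + 787 = 793

No, 3935 is not perfect (793 ≠ 3935)


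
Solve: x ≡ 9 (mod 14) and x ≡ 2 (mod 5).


M = 14*5 = 70
M1 = M/14 = 5, M2 = M/5 = 14
M1^(-1) mod 14 = 3, M2^(-1) mod 5 = 4
x = 9*5*3 + 2*14*4 = 247
247 mod 70 = 37
Check: 37 mod 14 = 9 ✓, 37 mod 5 = 2 ✓

x ≡ 37 (mod 70)


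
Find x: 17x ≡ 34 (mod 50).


GCD(17, 50) = 1, unique solution
a^(-1) mod 50 = 3
x = 3 * 34 mod 50 = 2

x ≡ 2 (mod 50)


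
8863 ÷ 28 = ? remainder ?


8863 = 28 * 316 + 15
Check: 8848 + 15 = 8863

q = 316, r = 15


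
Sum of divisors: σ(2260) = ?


Divisors of 2260: 1, 2, 4, 5, 10, 20, 113, 226, 452, 565, 1130, 2260
Sum = 1 + 2 + 4 + 5 + 10 + 20 + 113 + 226 + 452 + 565 + 1130 + 2260 = 4788

σ(2260) = 4788


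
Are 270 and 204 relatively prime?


Euclidean algorithm:
270 = 1 * 204 + 66
204 = 3 * 66 + 6
66 = 11 * 6 + 0
GCD(270, 204) = 6

No, not coprime (GCD = 6)


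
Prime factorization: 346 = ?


346 / 2 = 173
173 / 173 = 1
346 = 2 × 173


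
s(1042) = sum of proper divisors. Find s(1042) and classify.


Proper divisors: 1, 2, 521
Sum = 1 + 2 + 521 = 524
524 < 1042 → deficient

s(1042) = 524 (deficient)


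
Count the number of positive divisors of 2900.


2900 = 2^2 × 5^2 × 29^1
d(2900) = (2+1) × (2+1) × (1+1) = 18

18 divisors


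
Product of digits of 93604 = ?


9 × 3 × 6 × 0 × 4 = 0


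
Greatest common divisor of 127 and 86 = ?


127 = 1 * 86 + 41
86 = 2 * 41 + 4
41 = 10 * 4 + 1
4 = 4 * 1 + 0
GCD = 1


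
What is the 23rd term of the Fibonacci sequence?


Sequence: 1, 1, 2, 3, 5, 8, 13, 21, 34, 55, 89, 144, 233, 377, 610, 987, 1597, 2584, 4181, 6765, 10946, 17711, 28657
F(23) = 28657


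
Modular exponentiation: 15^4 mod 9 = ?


15^1 mod 9 = 6
15^2 mod 9 = 0
15^3 mod 9 = 0
15^4 mod 9 = 0


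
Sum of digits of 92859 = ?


9 + 2 + 8 + 5 + 9 = 33


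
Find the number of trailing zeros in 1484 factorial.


floor(1484/5) = 296
floor(1484/25) = 59
floor(1484/125) = 11
floor(1484/625) = 2
Total = 368

368 trailing zeros


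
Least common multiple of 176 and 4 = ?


GCD(176, 4) = 4
LCM = 176*4/4 = 704/4 = 176

LCM = 176


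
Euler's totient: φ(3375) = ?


3375 = 3^3 × 5^3
Prime factors: 3, 5
φ(3375) = 3375 × (1-1/3) × (1-1/5)
= 3375 × 2/3 × 4/5 = 1800

φ(3375) = 1800


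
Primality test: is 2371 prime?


Check divisors up to sqrt(2371) = 48.6929
No divisors found.
2371 is prime.

Yes, 2371 is prime


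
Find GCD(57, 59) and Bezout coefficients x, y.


Tabular extended Euclidean (each row: r = 57*s + 59*t):
r=57, s=1, t=0
r=59, s=0, t=1
q=0: r=57, s=1, t=0   [57*(1) + 59*(0) = 57]
q=1: r=2, s=-1, t=1   [57*(-1) + 59*(1) = 2]
q=28: r=1, s=29, t=-28   [57*(29) + 59*(-28) = 1]
q=2: r=0, s=-59, t=57   [57*(-59) + 59*(57) = 0]
GCD = 1; from the row with r=1: x=29, y=-28
Check: 57*(29) + 59*(-28) = 1653 - 1652 = 1

GCD = 1, x = 29, y = -28


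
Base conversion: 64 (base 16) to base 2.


64 (base 16) = 100 (decimal)
100 (decimal) = 1100100 (base 2)


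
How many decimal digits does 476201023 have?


476201023 has 9 digits in base 10
floor(log10(476201023)) + 1 = floor(8.6778) + 1 = 9

9 digits (base 10)


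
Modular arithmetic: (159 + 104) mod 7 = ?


159 + 104 = 263
263 mod 7 = 4


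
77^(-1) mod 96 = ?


Use the extended Euclidean algorithm on (96, 77); each row r = 96*s + 77*t:
r=96, s=1, t=0
r=77, s=0, t=1
q=1: r=19, s=1, t=-1   [96*(1) + 77*(-1) = 19]
q=4: r=1, s=-4, t=5   [96*(-4) + 77*(5) = 1]
q=19: r=0, s=77, t=-96   [96*(77) + 77*(-96) = 0]
GCD = 1 with t = 5, so 77*(5) ≡ 1 (mod 96)
Inverse = 5 mod 96 = 5
Check: 77 * 5 = 385 ≡ 1 (mod 96)

77^(-1) ≡ 5 (mod 96)


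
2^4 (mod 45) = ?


2^1 mod 45 = 2
2^2 mod 45 = 4
2^3 mod 45 = 8
2^4 mod 45 = 16


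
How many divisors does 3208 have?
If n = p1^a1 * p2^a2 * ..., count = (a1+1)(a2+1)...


3208 = 2^3 × 401^1
d(3208) = (3+1) × (1+1) = 8

8 divisors


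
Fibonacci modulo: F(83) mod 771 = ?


F(k) mod 771 for k=1..83:
1, 1, 2, 3, 5, 8, 13, 21, 34, 55, 89, 144, 233, 377, 610, 216, 55, 271, 326, 597, 152, 749, 130, 108, 238, 346, 584, 159, 743, 131, 103, 234, 337, 571, 137, 708, 74, 11, 85, 96, 181, 277, 458, 735, 422, 386, 37, 423, 460, 112, 572, 684, 485, 398, 112, 510, 622, 361, 212, 573, 14, 587, 601, 417, 247, 664, 140, 33, 173, 206, 379, 585, 193, 7, 200, 207, 407, 614, 250, 93, 343, 436, 8
F(83) mod 771 = 8


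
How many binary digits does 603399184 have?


603399184 in base 2 = 100011111101110010010000010000
Number of digits = 30

30 digits (base 2)


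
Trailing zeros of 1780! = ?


floor(1780/5) = 356
floor(1780/25) = 71
floor(1780/125) = 14
floor(1780/625) = 2
Total = 443

443 trailing zeros


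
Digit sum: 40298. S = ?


4 + 0 + 2 + 9 + 8 = 23


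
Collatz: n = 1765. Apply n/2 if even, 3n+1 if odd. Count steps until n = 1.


1765 → 5296 → 2648 → 1324 → 662 → 331 → 994 → 497 → 1492 → 746 → 373 → 1120 → 560 → 280 → 140 → 70 → 35 → 106 → 53 → 160 → 80 → 40 → 20 → 10 → 5 → 16 → 8 → 4 → 2 → 1
Total steps = 29

29 steps


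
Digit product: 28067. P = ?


2 × 8 × 0 × 6 × 7 = 0


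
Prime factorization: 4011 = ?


4011 / 3 = 1337
1337 / 7 = 191
191 / 191 = 1
4011 = 3 × 7 × 191


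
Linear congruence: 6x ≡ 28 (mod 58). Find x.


GCD(6, 58) = 2 divides 28
Divide: 3x ≡ 14 (mod 29)
x ≡ 24 (mod 29)


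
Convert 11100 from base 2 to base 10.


11100 (base 2) = 28 (decimal)
28 (decimal) = 28 (base 10)


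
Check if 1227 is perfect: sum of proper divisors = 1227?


Proper divisors of 1227: 1, 3, 409
Sum = 1 + 3 + 409 = 413

No, 1227 is not perfect (413 ≠ 1227)


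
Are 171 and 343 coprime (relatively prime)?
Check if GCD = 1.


Euclidean algorithm:
343 = 2 * 171 + 1
171 = 171 * 1 + 0
GCD(171, 343) = 1

Yes, coprime (GCD = 1)


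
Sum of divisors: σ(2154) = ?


Divisors of 2154: 1, 2, 3, 6, 359, 718, 1077, 2154
Sum = 1 + 2 + 3 + 6 + 359 + 718 + 1077 + 2154 = 4320

σ(2154) = 4320


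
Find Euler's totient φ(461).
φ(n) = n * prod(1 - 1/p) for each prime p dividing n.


461 = 461
Prime factors: 461
φ(461) = 461 × (1-1/461)
= 461 × 460/461 = 460

φ(461) = 460


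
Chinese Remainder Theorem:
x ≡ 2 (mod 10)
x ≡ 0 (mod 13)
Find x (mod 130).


M = 10*13 = 130
M1 = M/10 = 13, M2 = M/13 = 10
M1^(-1) mod 10 = 7, M2^(-1) mod 13 = 4
x = 2*13*7 + 0*10*4 = 182
182 mod 130 = 52
Check: 52 mod 10 = 2 ✓, 52 mod 13 = 0 ✓

x ≡ 52 (mod 130)


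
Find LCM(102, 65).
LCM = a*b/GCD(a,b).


GCD(102, 65) = 1
LCM = 102*65/1 = 6630/1 = 6630

LCM = 6630


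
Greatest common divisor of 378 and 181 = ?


378 = 2 * 181 + 16
181 = 11 * 16 + 5
16 = 3 * 5 + 1
5 = 5 * 1 + 0
GCD = 1


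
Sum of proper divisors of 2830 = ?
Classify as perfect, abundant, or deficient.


Proper divisors: 1, 2, 5, 10, 283, 566, 1415
Sum = 1 + 2 + 5 + 10 + 283 + 566 + 1415 = 2282
2282 < 2830 → deficient

s(2830) = 2282 (deficient)


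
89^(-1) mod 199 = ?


Use the extended Euclidean algorithm on (199, 89); each row r = 199*s + 89*t:
r=199, s=1, t=0
r=89, s=0, t=1
q=2: r=21, s=1, t=-2   [199*(1) + 89*(-2) = 21]
q=4: r=5, s=-4, t=9   [199*(-4) + 89*(9) = 5]
q=4: r=1, s=17, t=-38   [199*(17) + 89*(-38) = 1]
q=5: r=0, s=-89, t=199   [199*(-89) + 89*(199) = 0]
GCD = 1 with t = -38, so 89*(-38) ≡ 1 (mod 199)
Inverse = -38 mod 199 = 161
Check: 89 * 161 = 14329 ≡ 1 (mod 199)

89^(-1) ≡ 161 (mod 199)


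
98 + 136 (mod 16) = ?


98 + 136 = 234
234 mod 16 = 10


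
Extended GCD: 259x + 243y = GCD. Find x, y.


Tabular extended Euclidean (each row: r = 259*s + 243*t):
r=259, s=1, t=0
r=243, s=0, t=1
q=1: r=16, s=1, t=-1   [259*(1) + 243*(-1) = 16]
q=15: r=3, s=-15, t=16   [259*(-15) + 243*(16) = 3]
q=5: r=1, s=76, t=-81   [259*(76) + 243*(-81) = 1]
q=3: r=0, s=-243, t=259   [259*(-243) + 243*(259) = 0]
GCD = 1; from the row with r=1: x=76, y=-81
Check: 259*(76) + 243*(-81) = 19684 - 19683 = 1

GCD = 1, x = 76, y = -81


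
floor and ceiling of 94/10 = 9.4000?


94/10 = 9.4000
floor = 9
ceil = 10

floor = 9, ceil = 10


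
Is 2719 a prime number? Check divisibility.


Check divisors up to sqrt(2719) = 52.1440
No divisors found.
2719 is prime.

Yes, 2719 is prime


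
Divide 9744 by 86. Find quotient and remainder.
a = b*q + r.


9744 = 86 * 113 + 26
Check: 9718 + 26 = 9744

q = 113, r = 26


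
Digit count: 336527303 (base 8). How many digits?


336527303 in base 8 = 2403577707
Number of digits = 10

10 digits (base 8)


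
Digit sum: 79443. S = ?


7 + 9 + 4 + 4 + 3 = 27


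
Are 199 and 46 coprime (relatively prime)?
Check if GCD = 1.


Euclidean algorithm:
199 = 4 * 46 + 15
46 = 3 * 15 + 1
15 = 15 * 1 + 0
GCD(199, 46) = 1

Yes, coprime (GCD = 1)


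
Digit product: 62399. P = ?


6 × 2 × 3 × 9 × 9 = 2916


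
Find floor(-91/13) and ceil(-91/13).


-91/13 = -7.0000
floor = -7
ceil = -7

floor = -7, ceil = -7


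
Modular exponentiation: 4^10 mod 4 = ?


4^1 mod 4 = 0
4^2 mod 4 = 0
4^3 mod 4 = 0
4^4 mod 4 = 0
4^5 mod 4 = 0
4^6 mod 4 = 0
4^7 mod 4 = 0
4^8 mod 4 = 0
4^9 mod 4 = 0
4^10 mod 4 = 0


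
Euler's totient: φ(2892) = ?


2892 = 2^2 × 3 × 241
Prime factors: 2, 3, 241
φ(2892) = 2892 × (1-1/2) × (1-1/3) × (1-1/241)
= 2892 × 1/2 × 2/3 × 240/241 = 960

φ(2892) = 960


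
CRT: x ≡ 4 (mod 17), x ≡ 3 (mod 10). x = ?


M = 17*10 = 170
M1 = M/17 = 10, M2 = M/10 = 17
M1^(-1) mod 17 = 12, M2^(-1) mod 10 = 3
x = 4*10*12 + 3*17*3 = 633
633 mod 170 = 123
Check: 123 mod 17 = 4 ✓, 123 mod 10 = 3 ✓

x ≡ 123 (mod 170)


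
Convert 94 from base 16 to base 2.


94 (base 16) = 148 (decimal)
148 (decimal) = 10010100 (base 2)


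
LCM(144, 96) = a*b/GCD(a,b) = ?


GCD(144, 96) = 48
LCM = 144*96/48 = 13824/48 = 288

LCM = 288


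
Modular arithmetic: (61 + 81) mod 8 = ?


61 + 81 = 142
142 mod 8 = 6


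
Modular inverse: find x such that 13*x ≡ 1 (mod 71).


Use the extended Euclidean algorithm on (71, 13); each row r = 71*s + 13*t:
r=71, s=1, t=0
r=13, s=0, t=1
q=5: r=6, s=1, t=-5   [71*(1) + 13*(-5) = 6]
q=2: r=1, s=-2, t=11   [71*(-2) + 13*(11) = 1]
q=6: r=0, s=13, t=-71   [71*(13) + 13*(-71) = 0]
GCD = 1 with t = 11, so 13*(11) ≡ 1 (mod 71)
Inverse = 11 mod 71 = 11
Check: 13 * 11 = 143 ≡ 1 (mod 71)

13^(-1) ≡ 11 (mod 71)


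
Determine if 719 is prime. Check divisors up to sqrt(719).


Check divisors up to sqrt(719) = 26.8142
No divisors found.
719 is prime.

Yes, 719 is prime


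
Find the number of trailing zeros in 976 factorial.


floor(976/5) = 195
floor(976/25) = 39
floor(976/125) = 7
floor(976/625) = 1
Total = 242

242 trailing zeros


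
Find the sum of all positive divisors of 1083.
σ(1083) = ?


Divisors of 1083: 1, 3, 19, 57, 361, 1083
Sum = 1 + 3 + 19 + 57 + 361 + 1083 = 1524

σ(1083) = 1524


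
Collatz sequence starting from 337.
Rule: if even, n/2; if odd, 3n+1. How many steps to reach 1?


337 → 1012 → 506 → 253 → 760 → 380 → 190 → 95 → 286 → 143 → 430 → 215 → 646 → 323 → 970 → 485 → 1456 → 728 → 364 → 182 → 91 → 274 → 137 → 412 → 206 → 103 → 310 → 155 → 466 → 233 → 700 → 350 → 175 → 526 → 263 → 790 → 395 → 1186 → 593 → 1780 → 890 → 445 → 1336 → 668 → 334 → 167 → 502 → 251 → 754 → 377 → 1132 → 566 → 283 → 850 → 425 → 1276 → 638 → 319 → 958 → 479 → 1438 → 719 → 2158 → 1079 → 3238 → 1619 → 4858 → 2429 → 7288 → 3644 → 1822 → 911 → 2734 → 1367 → 4102 → 2051 → 6154 → 3077 → 9232 → 4616 → 2308 → 1154 → 577 → 1732 → 866 → 433 → 1300 → 650 → 325 → 976 → 488 → 244 → 122 → 61 → 184 → 92 → 46 → 23 → 70 → 35 → 106 → 53 → 160 → 80 → 40 → 20 → 10 → 5 → 16 → 8 → 4 → 2 → 1
Total steps = 112

112 steps


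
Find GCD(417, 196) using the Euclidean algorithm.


417 = 2 * 196 + 25
196 = 7 * 25 + 21
25 = 1 * 21 + 4
21 = 5 * 4 + 1
4 = 4 * 1 + 0
GCD = 1


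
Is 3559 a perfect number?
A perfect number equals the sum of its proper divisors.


Proper divisors of 3559: 1
Sum = 1 = 1

No, 3559 is not perfect (1 ≠ 3559)


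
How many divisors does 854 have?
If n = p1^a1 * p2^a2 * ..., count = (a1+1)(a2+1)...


854 = 2^1 × 7^1 × 61^1
d(854) = (1+1) × (1+1) × (1+1) = 8

8 divisors


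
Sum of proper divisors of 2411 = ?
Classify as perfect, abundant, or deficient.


Proper divisors: 1
Sum = 1 = 1
1 < 2411 → deficient

s(2411) = 1 (deficient)


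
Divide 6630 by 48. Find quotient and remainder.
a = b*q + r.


6630 = 48 * 138 + 6
Check: 6624 + 6 = 6630

q = 138, r = 6


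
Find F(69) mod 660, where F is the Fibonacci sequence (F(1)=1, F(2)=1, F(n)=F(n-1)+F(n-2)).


F(k) mod 660 for k=1..69:
1, 1, 2, 3, 5, 8, 13, 21, 34, 55, 89, 144, 233, 377, 610, 327, 277, 604, 221, 165, 386, 551, 277, 168, 445, 613, 398, 351, 89, 440, 529, 309, 178, 487, 5, 492, 497, 329, 166, 495, 1, 496, 497, 333, 170, 503, 13, 516, 529, 385, 254, 639, 233, 212, 445, 657, 442, 439, 221, 0, 221, 221, 442, 3, 445, 448, 233, 21, 254
F(69) mod 660 = 254


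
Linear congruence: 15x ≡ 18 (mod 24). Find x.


GCD(15, 24) = 3 divides 18
Divide: 5x ≡ 6 (mod 8)
x ≡ 6 (mod 8)


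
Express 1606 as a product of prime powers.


1606 / 2 = 803
803 / 11 = 73
73 / 73 = 1
1606 = 2 × 11 × 73


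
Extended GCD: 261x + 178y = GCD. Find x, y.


Tabular extended Euclidean (each row: r = 261*s + 178*t):
r=261, s=1, t=0
r=178, s=0, t=1
q=1: r=83, s=1, t=-1   [261*(1) + 178*(-1) = 83]
q=2: r=12, s=-2, t=3   [261*(-2) + 178*(3) = 12]
q=6: r=11, s=13, t=-19   [261*(13) + 178*(-19) = 11]
q=1: r=1, s=-15, t=22   [261*(-15) + 178*(22) = 1]
q=11: r=0, s=178, t=-261   [261*(178) + 178*(-261) = 0]
GCD = 1; from the row with r=1: x=-15, y=22
Check: 261*(-15) + 178*(22) = -3915 + 3916 = 1

GCD = 1, x = -15, y = 22


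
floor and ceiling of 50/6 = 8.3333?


50/6 = 8.3333
floor = 8
ceil = 9

floor = 8, ceil = 9


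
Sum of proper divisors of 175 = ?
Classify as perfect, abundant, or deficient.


Proper divisors: 1, 5, 7, 25, 35
Sum = 1 + 5 + 7 + 25 + 35 = 73
73 < 175 → deficient

s(175) = 73 (deficient)


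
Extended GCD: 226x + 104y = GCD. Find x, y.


Tabular extended Euclidean (each row: r = 226*s + 104*t):
r=226, s=1, t=0
r=104, s=0, t=1
q=2: r=18, s=1, t=-2   [226*(1) + 104*(-2) = 18]
q=5: r=14, s=-5, t=11   [226*(-5) + 104*(11) = 14]
q=1: r=4, s=6, t=-13   [226*(6) + 104*(-13) = 4]
q=3: r=2, s=-23, t=50   [226*(-23) + 104*(50) = 2]
q=2: r=0, s=52, t=-113   [226*(52) + 104*(-113) = 0]
GCD = 2; from the row with r=2: x=-23, y=50
Check: 226*(-23) + 104*(50) = -5198 + 5200 = 2

GCD = 2, x = -23, y = 50


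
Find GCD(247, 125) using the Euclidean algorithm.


247 = 1 * 125 + 122
125 = 1 * 122 + 3
122 = 40 * 3 + 2
3 = 1 * 2 + 1
2 = 2 * 1 + 0
GCD = 1


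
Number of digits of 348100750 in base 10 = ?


348100750 has 9 digits in base 10
floor(log10(348100750)) + 1 = floor(8.5417) + 1 = 9

9 digits (base 10)


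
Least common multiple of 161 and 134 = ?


GCD(161, 134) = 1
LCM = 161*134/1 = 21574/1 = 21574

LCM = 21574


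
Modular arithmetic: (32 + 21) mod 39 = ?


32 + 21 = 53
53 mod 39 = 14


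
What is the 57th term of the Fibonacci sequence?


Sequence: 1, 1, 2, 3, 5, 8, 13, 21, 34, 55, 89, 144, 233, 377, 610, 987, 1597, 2584, 4181, 6765, 10946, 17711, 28657, 46368, 75025, 121393, 196418, 317811, 514229, 832040, 1346269, 2178309, 3524578, 5702887, 9227465, 14930352, 24157817, 39088169, 63245986, 102334155, 165580141, 267914296, 433494437, 701408733, 1134903170, 1836311903, 2971215073, 4807526976, 7778742049, 12586269025, 20365011074, 32951280099, 53316291173, 86267571272, 139583862445, 225851433717, 365435296162
F(57) = 365435296162


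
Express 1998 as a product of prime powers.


1998 / 2 = 999
999 / 3 = 333
333 / 3 = 111
111 / 3 = 37
37 / 37 = 1
1998 = 2 × 3^3 × 37


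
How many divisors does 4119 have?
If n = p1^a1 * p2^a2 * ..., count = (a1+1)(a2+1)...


4119 = 3^1 × 1373^1
d(4119) = (1+1) × (1+1) = 4

4 divisors


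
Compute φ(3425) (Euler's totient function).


3425 = 5^2 × 137
Prime factors: 5, 137
φ(3425) = 3425 × (1-1/5) × (1-1/137)
= 3425 × 4/5 × 136/137 = 2720

φ(3425) = 2720


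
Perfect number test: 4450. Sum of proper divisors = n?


Proper divisors of 4450: 1, 2, 5, 10, 25, 50, 89, 178, 445, 890, 2225
Sum = 1 + 2 + 5 + 10 + 25 + 50 + 89 + 178 + 445 + 890 + 2225 = 3920

No, 4450 is not perfect (3920 ≠ 4450)


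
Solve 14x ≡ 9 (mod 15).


GCD(14, 15) = 1, unique solution
a^(-1) mod 15 = 14
x = 14 * 9 mod 15 = 6

x ≡ 6 (mod 15)


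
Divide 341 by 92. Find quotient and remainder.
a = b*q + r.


341 = 92 * 3 + 65
Check: 276 + 65 = 341

q = 3, r = 65


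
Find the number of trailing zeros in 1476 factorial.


floor(1476/5) = 295
floor(1476/25) = 59
floor(1476/125) = 11
floor(1476/625) = 2
Total = 367

367 trailing zeros


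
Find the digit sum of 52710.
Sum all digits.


5 + 2 + 7 + 1 + 0 = 15


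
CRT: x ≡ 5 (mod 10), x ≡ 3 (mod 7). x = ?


M = 10*7 = 70
M1 = M/10 = 7, M2 = M/7 = 10
M1^(-1) mod 10 = 3, M2^(-1) mod 7 = 5
x = 5*7*3 + 3*10*5 = 255
255 mod 70 = 45
Check: 45 mod 10 = 5 ✓, 45 mod 7 = 3 ✓

x ≡ 45 (mod 70)


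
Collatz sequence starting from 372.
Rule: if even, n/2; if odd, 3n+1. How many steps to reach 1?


372 → 186 → 93 → 280 → 140 → 70 → 35 → 106 → 53 → 160 → 80 → 40 → 20 → 10 → 5 → 16 → 8 → 4 → 2 → 1
Total steps = 19

19 steps


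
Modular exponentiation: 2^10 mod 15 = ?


2^1 mod 15 = 2
2^2 mod 15 = 4
2^3 mod 15 = 8
2^4 mod 15 = 1
2^5 mod 15 = 2
2^6 mod 15 = 4
2^7 mod 15 = 8
2^8 mod 15 = 1
2^9 mod 15 = 2
2^10 mod 15 = 4


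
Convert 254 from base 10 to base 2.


254 (base 10) = 254 (decimal)
254 (decimal) = 11111110 (base 2)


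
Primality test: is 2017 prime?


Check divisors up to sqrt(2017) = 44.9110
No divisors found.
2017 is prime.

Yes, 2017 is prime


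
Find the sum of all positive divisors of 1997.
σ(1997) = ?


Divisors of 1997: 1, 1997
Sum = 1 + 1997 = 1998

σ(1997) = 1998


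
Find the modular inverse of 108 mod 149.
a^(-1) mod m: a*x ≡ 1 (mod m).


Use the extended Euclidean algorithm on (149, 108); each row r = 149*s + 108*t:
r=149, s=1, t=0
r=108, s=0, t=1
q=1: r=41, s=1, t=-1   [149*(1) + 108*(-1) = 41]
q=2: r=26, s=-2, t=3   [149*(-2) + 108*(3) = 26]
q=1: r=15, s=3, t=-4   [149*(3) + 108*(-4) = 15]
q=1: r=11, s=-5, t=7   [149*(-5) + 108*(7) = 11]
q=1: r=4, s=8, t=-11   [149*(8) + 108*(-11) = 4]
q=2: r=3, s=-21, t=29   [149*(-21) + 108*(29) = 3]
q=1: r=1, s=29, t=-40   [149*(29) + 108*(-40) = 1]
q=3: r=0, s=-108, t=149   [149*(-108) + 108*(149) = 0]
GCD = 1 with t = -40, so 108*(-40) ≡ 1 (mod 149)
Inverse = -40 mod 149 = 109
Check: 108 * 109 = 11772 ≡ 1 (mod 149)

108^(-1) ≡ 109 (mod 149)


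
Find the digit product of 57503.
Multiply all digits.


5 × 7 × 5 × 0 × 3 = 0


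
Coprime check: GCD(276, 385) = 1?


Euclidean algorithm:
385 = 1 * 276 + 109
276 = 2 * 109 + 58
109 = 1 * 58 + 51
58 = 1 * 51 + 7
51 = 7 * 7 + 2
7 = 3 * 2 + 1
2 = 2 * 1 + 0
GCD(276, 385) = 1

Yes, coprime (GCD = 1)


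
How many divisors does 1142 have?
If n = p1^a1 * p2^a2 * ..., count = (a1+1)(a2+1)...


1142 = 2^1 × 571^1
d(1142) = (1+1) × (1+1) = 4

4 divisors


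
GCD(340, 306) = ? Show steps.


340 = 1 * 306 + 34
306 = 9 * 34 + 0
GCD = 34


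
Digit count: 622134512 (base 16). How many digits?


622134512 in base 16 = 251504F0
Number of digits = 8

8 digits (base 16)


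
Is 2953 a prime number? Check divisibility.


Check divisors up to sqrt(2953) = 54.3415
No divisors found.
2953 is prime.

Yes, 2953 is prime


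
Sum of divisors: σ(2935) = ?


Divisors of 2935: 1, 5, 587, 2935
Sum = 1 + 5 + 587 + 2935 = 3528

σ(2935) = 3528


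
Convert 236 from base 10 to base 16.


236 (base 10) = 236 (decimal)
236 (decimal) = EC (base 16)


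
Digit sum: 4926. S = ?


4 + 9 + 2 + 6 = 21


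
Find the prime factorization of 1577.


1577 / 19 = 83
83 / 83 = 1
1577 = 19 × 83


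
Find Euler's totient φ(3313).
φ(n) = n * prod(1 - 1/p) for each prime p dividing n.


3313 = 3313
Prime factors: 3313
φ(3313) = 3313 × (1-1/3313)
= 3313 × 3312/3313 = 3312

φ(3313) = 3312


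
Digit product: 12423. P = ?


1 × 2 × 4 × 2 × 3 = 48


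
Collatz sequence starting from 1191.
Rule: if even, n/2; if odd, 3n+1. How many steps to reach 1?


1191 → 3574 → 1787 → 5362 → 2681 → 8044 → 4022 → 2011 → 6034 → 3017 → 9052 → 4526 → 2263 → 6790 → 3395 → 10186 → 5093 → 15280 → 7640 → 3820 → 1910 → 955 → 2866 → 1433 → 4300 → 2150 → 1075 → 3226 → 1613 → 4840 → 2420 → 1210 → 605 → 1816 → 908 → 454 → 227 → 682 → 341 → 1024 → 512 → 256 → 128 → 64 → 32 → 16 → 8 → 4 → 2 → 1
Total steps = 49

49 steps


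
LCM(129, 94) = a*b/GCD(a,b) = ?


GCD(129, 94) = 1
LCM = 129*94/1 = 12126/1 = 12126

LCM = 12126


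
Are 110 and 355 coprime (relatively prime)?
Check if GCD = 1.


Euclidean algorithm:
355 = 3 * 110 + 25
110 = 4 * 25 + 10
25 = 2 * 10 + 5
10 = 2 * 5 + 0
GCD(110, 355) = 5

No, not coprime (GCD = 5)


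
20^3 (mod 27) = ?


20^1 mod 27 = 20
20^2 mod 27 = 22
20^3 mod 27 = 8


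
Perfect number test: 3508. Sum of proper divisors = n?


Proper divisors of 3508: 1, 2, 4, 877, 1754
Sum = 1 + 2 + 4 + 877 + 1754 = 2638

No, 3508 is not perfect (2638 ≠ 3508)


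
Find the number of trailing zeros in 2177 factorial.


floor(2177/5) = 435
floor(2177/25) = 87
floor(2177/125) = 17
floor(2177/625) = 3
Total = 542

542 trailing zeros


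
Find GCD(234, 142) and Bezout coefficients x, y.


Tabular extended Euclidean (each row: r = 234*s + 142*t):
r=234, s=1, t=0
r=142, s=0, t=1
q=1: r=92, s=1, t=-1   [234*(1) + 142*(-1) = 92]
q=1: r=50, s=-1, t=2   [234*(-1) + 142*(2) = 50]
q=1: r=42, s=2, t=-3   [234*(2) + 142*(-3) = 42]
q=1: r=8, s=-3, t=5   [234*(-3) + 142*(5) = 8]
q=5: r=2, s=17, t=-28   [234*(17) + 142*(-28) = 2]
q=4: r=0, s=-71, t=117   [234*(-71) + 142*(117) = 0]
GCD = 2; from the row with r=2: x=17, y=-28
Check: 234*(17) + 142*(-28) = 3978 - 3976 = 2

GCD = 2, x = 17, y = -28


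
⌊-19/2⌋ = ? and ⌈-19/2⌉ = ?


-19/2 = -9.5000
floor = -10
ceil = -9

floor = -10, ceil = -9


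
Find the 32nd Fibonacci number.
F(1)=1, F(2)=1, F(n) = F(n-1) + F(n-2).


Sequence: 1, 1, 2, 3, 5, 8, 13, 21, 34, 55, 89, 144, 233, 377, 610, 987, 1597, 2584, 4181, 6765, 10946, 17711, 28657, 46368, 75025, 121393, 196418, 317811, 514229, 832040, 1346269, 2178309
F(32) = 2178309


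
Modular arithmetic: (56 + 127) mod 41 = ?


56 + 127 = 183
183 mod 41 = 19


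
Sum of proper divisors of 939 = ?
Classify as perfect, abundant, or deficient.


Proper divisors: 1, 3, 313
Sum = 1 + 3 + 313 = 317
317 < 939 → deficient

s(939) = 317 (deficient)


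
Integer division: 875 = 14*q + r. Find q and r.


875 = 14 * 62 + 7
Check: 868 + 7 = 875

q = 62, r = 7


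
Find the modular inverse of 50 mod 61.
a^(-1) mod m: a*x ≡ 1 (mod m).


Use the extended Euclidean algorithm on (61, 50); each row r = 61*s + 50*t:
r=61, s=1, t=0
r=50, s=0, t=1
q=1: r=11, s=1, t=-1   [61*(1) + 50*(-1) = 11]
q=4: r=6, s=-4, t=5   [61*(-4) + 50*(5) = 6]
q=1: r=5, s=5, t=-6   [61*(5) + 50*(-6) = 5]
q=1: r=1, s=-9, t=11   [61*(-9) + 50*(11) = 1]
q=5: r=0, s=50, t=-61   [61*(50) + 50*(-61) = 0]
GCD = 1 with t = 11, so 50*(11) ≡ 1 (mod 61)
Inverse = 11 mod 61 = 11
Check: 50 * 11 = 550 ≡ 1 (mod 61)

50^(-1) ≡ 11 (mod 61)


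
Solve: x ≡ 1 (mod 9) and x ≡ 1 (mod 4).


M = 9*4 = 36
M1 = M/9 = 4, M2 = M/4 = 9
M1^(-1) mod 9 = 7, M2^(-1) mod 4 = 1
x = 1*4*7 + 1*9*1 = 37
37 mod 36 = 1
Check: 1 mod 9 = 1 ✓, 1 mod 4 = 1 ✓

x ≡ 1 (mod 36)


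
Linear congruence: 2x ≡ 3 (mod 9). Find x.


GCD(2, 9) = 1, unique solution
a^(-1) mod 9 = 5
x = 5 * 3 mod 9 = 6

x ≡ 6 (mod 9)


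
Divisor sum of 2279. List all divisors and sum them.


Divisors of 2279: 1, 43, 53, 2279
Sum = 1 + 43 + 53 + 2279 = 2376

σ(2279) = 2376


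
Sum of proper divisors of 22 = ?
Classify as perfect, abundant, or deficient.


Proper divisors: 1, 2, 11
Sum = 1 + 2 + 11 = 14
14 < 22 → deficient

s(22) = 14 (deficient)


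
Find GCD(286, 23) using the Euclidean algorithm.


286 = 12 * 23 + 10
23 = 2 * 10 + 3
10 = 3 * 3 + 1
3 = 3 * 1 + 0
GCD = 1


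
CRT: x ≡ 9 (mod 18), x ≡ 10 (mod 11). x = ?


M = 18*11 = 198
M1 = M/18 = 11, M2 = M/11 = 18
M1^(-1) mod 18 = 5, M2^(-1) mod 11 = 8
x = 9*11*5 + 10*18*8 = 1935
1935 mod 198 = 153
Check: 153 mod 18 = 9 ✓, 153 mod 11 = 10 ✓

x ≡ 153 (mod 198)


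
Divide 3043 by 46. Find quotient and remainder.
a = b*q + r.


3043 = 46 * 66 + 7
Check: 3036 + 7 = 3043

q = 66, r = 7


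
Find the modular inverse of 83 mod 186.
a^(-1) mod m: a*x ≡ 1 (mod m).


Use the extended Euclidean algorithm on (186, 83); each row r = 186*s + 83*t:
r=186, s=1, t=0
r=83, s=0, t=1
q=2: r=20, s=1, t=-2   [186*(1) + 83*(-2) = 20]
q=4: r=3, s=-4, t=9   [186*(-4) + 83*(9) = 3]
q=6: r=2, s=25, t=-56   [186*(25) + 83*(-56) = 2]
q=1: r=1, s=-29, t=65   [186*(-29) + 83*(65) = 1]
q=2: r=0, s=83, t=-186   [186*(83) + 83*(-186) = 0]
GCD = 1 with t = 65, so 83*(65) ≡ 1 (mod 186)
Inverse = 65 mod 186 = 65
Check: 83 * 65 = 5395 ≡ 1 (mod 186)

83^(-1) ≡ 65 (mod 186)


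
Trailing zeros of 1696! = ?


floor(1696/5) = 339
floor(1696/25) = 67
floor(1696/125) = 13
floor(1696/625) = 2
Total = 421

421 trailing zeros


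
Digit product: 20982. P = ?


2 × 0 × 9 × 8 × 2 = 0


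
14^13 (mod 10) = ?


14^1 mod 10 = 4
14^2 mod 10 = 6
14^3 mod 10 = 4
14^4 mod 10 = 6
14^5 mod 10 = 4
14^6 mod 10 = 6
14^7 mod 10 = 4
14^8 mod 10 = 6
14^9 mod 10 = 4
14^10 mod 10 = 6
14^11 mod 10 = 4
14^12 mod 10 = 6
14^13 mod 10 = 4


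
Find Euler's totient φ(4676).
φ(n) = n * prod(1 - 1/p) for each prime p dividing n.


4676 = 2^2 × 7 × 167
Prime factors: 2, 7, 167
φ(4676) = 4676 × (1-1/2) × (1-1/7) × (1-1/167)
= 4676 × 1/2 × 6/7 × 166/167 = 1992

φ(4676) = 1992


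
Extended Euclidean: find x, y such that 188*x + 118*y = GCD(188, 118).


Tabular extended Euclidean (each row: r = 188*s + 118*t):
r=188, s=1, t=0
r=118, s=0, t=1
q=1: r=70, s=1, t=-1   [188*(1) + 118*(-1) = 70]
q=1: r=48, s=-1, t=2   [188*(-1) + 118*(2) = 48]
q=1: r=22, s=2, t=-3   [188*(2) + 118*(-3) = 22]
q=2: r=4, s=-5, t=8   [188*(-5) + 118*(8) = 4]
q=5: r=2, s=27, t=-43   [188*(27) + 118*(-43) = 2]
q=2: r=0, s=-59, t=94   [188*(-59) + 118*(94) = 0]
GCD = 2; from the row with r=2: x=27, y=-43
Check: 188*(27) + 118*(-43) = 5076 - 5074 = 2

GCD = 2, x = 27, y = -43


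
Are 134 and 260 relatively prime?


Euclidean algorithm:
260 = 1 * 134 + 126
134 = 1 * 126 + 8
126 = 15 * 8 + 6
8 = 1 * 6 + 2
6 = 3 * 2 + 0
GCD(134, 260) = 2

No, not coprime (GCD = 2)


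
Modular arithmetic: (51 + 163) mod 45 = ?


51 + 163 = 214
214 mod 45 = 34


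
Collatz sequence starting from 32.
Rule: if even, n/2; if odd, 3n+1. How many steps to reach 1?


32 → 16 → 8 → 4 → 2 → 1
Total steps = 5

5 steps


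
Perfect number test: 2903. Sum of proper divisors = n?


Proper divisors of 2903: 1
Sum = 1 = 1

No, 2903 is not perfect (1 ≠ 2903)


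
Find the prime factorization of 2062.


2062 / 2 = 1031
1031 / 1031 = 1
2062 = 2 × 1031


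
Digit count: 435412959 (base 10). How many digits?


435412959 has 9 digits in base 10
floor(log10(435412959)) + 1 = floor(8.6389) + 1 = 9

9 digits (base 10)


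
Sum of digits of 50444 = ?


5 + 0 + 4 + 4 + 4 = 17


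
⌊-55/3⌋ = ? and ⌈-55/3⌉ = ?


-55/3 = -18.3333
floor = -19
ceil = -18

floor = -19, ceil = -18


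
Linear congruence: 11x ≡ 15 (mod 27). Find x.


GCD(11, 27) = 1, unique solution
a^(-1) mod 27 = 5
x = 5 * 15 mod 27 = 21

x ≡ 21 (mod 27)


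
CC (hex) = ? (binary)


CC (base 16) = 204 (decimal)
204 (decimal) = 11001100 (base 2)


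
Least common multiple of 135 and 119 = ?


GCD(135, 119) = 1
LCM = 135*119/1 = 16065/1 = 16065

LCM = 16065


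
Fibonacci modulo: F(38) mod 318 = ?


F(k) mod 318 for k=1..38:
1, 1, 2, 3, 5, 8, 13, 21, 34, 55, 89, 144, 233, 59, 292, 33, 7, 40, 47, 87, 134, 221, 37, 258, 295, 235, 212, 129, 23, 152, 175, 9, 184, 193, 59, 252, 311, 245
F(38) mod 318 = 245


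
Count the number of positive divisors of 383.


383 = 383^1
d(383) = (1+1) = 2

2 divisors


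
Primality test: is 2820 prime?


2820 / 2 = 1410 (exact division)
2820 is NOT prime.

No, 2820 is not prime


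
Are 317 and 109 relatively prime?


Euclidean algorithm:
317 = 2 * 109 + 99
109 = 1 * 99 + 10
99 = 9 * 10 + 9
10 = 1 * 9 + 1
9 = 9 * 1 + 0
GCD(317, 109) = 1

Yes, coprime (GCD = 1)


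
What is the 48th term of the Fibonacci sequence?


Sequence: 1, 1, 2, 3, 5, 8, 13, 21, 34, 55, 89, 144, 233, 377, 610, 987, 1597, 2584, 4181, 6765, 10946, 17711, 28657, 46368, 75025, 121393, 196418, 317811, 514229, 832040, 1346269, 2178309, 3524578, 5702887, 9227465, 14930352, 24157817, 39088169, 63245986, 102334155, 165580141, 267914296, 433494437, 701408733, 1134903170, 1836311903, 2971215073, 4807526976
F(48) = 4807526976


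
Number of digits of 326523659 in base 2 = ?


326523659 in base 2 = 10011011101100101101100001011
Number of digits = 29

29 digits (base 2)


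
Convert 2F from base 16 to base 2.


2F (base 16) = 47 (decimal)
47 (decimal) = 101111 (base 2)


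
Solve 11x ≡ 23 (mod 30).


GCD(11, 30) = 1, unique solution
a^(-1) mod 30 = 11
x = 11 * 23 mod 30 = 13

x ≡ 13 (mod 30)


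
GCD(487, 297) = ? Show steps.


487 = 1 * 297 + 190
297 = 1 * 190 + 107
190 = 1 * 107 + 83
107 = 1 * 83 + 24
83 = 3 * 24 + 11
24 = 2 * 11 + 2
11 = 5 * 2 + 1
2 = 2 * 1 + 0
GCD = 1


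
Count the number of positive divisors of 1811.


1811 = 1811^1
d(1811) = (1+1) = 2

2 divisors


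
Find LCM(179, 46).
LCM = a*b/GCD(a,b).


GCD(179, 46) = 1
LCM = 179*46/1 = 8234/1 = 8234

LCM = 8234


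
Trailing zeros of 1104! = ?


floor(1104/5) = 220
floor(1104/25) = 44
floor(1104/125) = 8
floor(1104/625) = 1
Total = 273

273 trailing zeros


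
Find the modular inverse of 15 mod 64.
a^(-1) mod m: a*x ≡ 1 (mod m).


Use the extended Euclidean algorithm on (64, 15); each row r = 64*s + 15*t:
r=64, s=1, t=0
r=15, s=0, t=1
q=4: r=4, s=1, t=-4   [64*(1) + 15*(-4) = 4]
q=3: r=3, s=-3, t=13   [64*(-3) + 15*(13) = 3]
q=1: r=1, s=4, t=-17   [64*(4) + 15*(-17) = 1]
q=3: r=0, s=-15, t=64   [64*(-15) + 15*(64) = 0]
GCD = 1 with t = -17, so 15*(-17) ≡ 1 (mod 64)
Inverse = -17 mod 64 = 47
Check: 15 * 47 = 705 ≡ 1 (mod 64)

15^(-1) ≡ 47 (mod 64)


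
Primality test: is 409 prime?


Check divisors up to sqrt(409) = 20.2237
No divisors found.
409 is prime.

Yes, 409 is prime


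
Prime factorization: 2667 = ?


2667 / 3 = 889
889 / 7 = 127
127 / 127 = 1
2667 = 3 × 7 × 127


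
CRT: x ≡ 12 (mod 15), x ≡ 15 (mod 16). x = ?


M = 15*16 = 240
M1 = M/15 = 16, M2 = M/16 = 15
M1^(-1) mod 15 = 1, M2^(-1) mod 16 = 15
x = 12*16*1 + 15*15*15 = 3567
3567 mod 240 = 207
Check: 207 mod 15 = 12 ✓, 207 mod 16 = 15 ✓

x ≡ 207 (mod 240)


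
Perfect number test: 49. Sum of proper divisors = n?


Proper divisors of 49: 1, 7
Sum = 1 + 7 = 8

No, 49 is not perfect (8 ≠ 49)


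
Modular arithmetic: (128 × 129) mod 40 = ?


128 × 129 = 16512
16512 mod 40 = 32


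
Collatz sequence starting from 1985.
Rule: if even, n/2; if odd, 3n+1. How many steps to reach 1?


1985 → 5956 → 2978 → 1489 → 4468 → 2234 → 1117 → 3352 → 1676 → 838 → 419 → 1258 → 629 → 1888 → 944 → 472 → 236 → 118 → 59 → 178 → 89 → 268 → 134 → 67 → 202 → 101 → 304 → 152 → 76 → 38 → 19 → 58 → 29 → 88 → 44 → 22 → 11 → 34 → 17 → 52 → 26 → 13 → 40 → 20 → 10 → 5 → 16 → 8 → 4 → 2 → 1
Total steps = 50

50 steps
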